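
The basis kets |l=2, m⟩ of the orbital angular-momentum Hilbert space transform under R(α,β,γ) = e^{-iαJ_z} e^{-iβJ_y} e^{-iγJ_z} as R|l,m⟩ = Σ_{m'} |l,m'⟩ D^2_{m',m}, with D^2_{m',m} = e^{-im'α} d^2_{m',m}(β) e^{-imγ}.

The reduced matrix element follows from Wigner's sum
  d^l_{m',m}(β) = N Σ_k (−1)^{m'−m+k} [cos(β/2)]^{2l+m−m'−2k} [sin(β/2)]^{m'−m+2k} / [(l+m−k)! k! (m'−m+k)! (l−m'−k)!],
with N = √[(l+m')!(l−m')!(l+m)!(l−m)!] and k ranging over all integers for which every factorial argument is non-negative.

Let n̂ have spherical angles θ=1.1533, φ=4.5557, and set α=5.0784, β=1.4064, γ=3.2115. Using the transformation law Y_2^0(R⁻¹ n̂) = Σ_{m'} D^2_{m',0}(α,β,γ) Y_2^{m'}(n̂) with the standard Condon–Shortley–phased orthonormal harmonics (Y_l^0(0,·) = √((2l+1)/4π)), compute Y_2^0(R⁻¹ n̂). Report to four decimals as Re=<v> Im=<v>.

Need the full column D^2_{m',0} for m'=−2..2 at α=5.0784, β=1.4064, γ=3.2115.
cos(β/2)=0.762777, sin(β/2)=0.646662
d^2_{-2,0}: single k=2 term ⇒ +0.595971;  D = -0.443298-0.398332i
d^2_{-1,0}: k∈[1..2] ⇒ +0.702984 -0.505248 = +0.197735;  D = +0.070768-0.184638i
d^2_{0,0}: k∈[0..2] ⇒ +0.338524 -0.973216 +0.174867 = -0.459825;  D = -0.459825+0.000000i
d^2_{1,0}: k∈[0..1] ⇒ -0.702984 +0.505248 = -0.197735;  D = -0.070768-0.184638i
d^2_{2,0}: single k=0 term ⇒ +0.595971;  D = -0.443298+0.398332i
Y_2^{m'}(θ=1.1533,φ=4.5557) and Σ D·Y over m':
  (-0.4433-0.3983i)·(-0.3070-0.0995i)  (+0.0708-0.1846i)·(-0.0447+0.2828i)  (-0.4598+0.0000i)·(-0.1598+0.0000i)  (-0.0708-0.1846i)·(+0.0447+0.2828i)  (-0.4433+0.3983i)·(-0.3070+0.0995i)
Y_2^0(R⁻¹ n̂) = +0.364573+0.000000i

Re=0.3646 Im=0.0000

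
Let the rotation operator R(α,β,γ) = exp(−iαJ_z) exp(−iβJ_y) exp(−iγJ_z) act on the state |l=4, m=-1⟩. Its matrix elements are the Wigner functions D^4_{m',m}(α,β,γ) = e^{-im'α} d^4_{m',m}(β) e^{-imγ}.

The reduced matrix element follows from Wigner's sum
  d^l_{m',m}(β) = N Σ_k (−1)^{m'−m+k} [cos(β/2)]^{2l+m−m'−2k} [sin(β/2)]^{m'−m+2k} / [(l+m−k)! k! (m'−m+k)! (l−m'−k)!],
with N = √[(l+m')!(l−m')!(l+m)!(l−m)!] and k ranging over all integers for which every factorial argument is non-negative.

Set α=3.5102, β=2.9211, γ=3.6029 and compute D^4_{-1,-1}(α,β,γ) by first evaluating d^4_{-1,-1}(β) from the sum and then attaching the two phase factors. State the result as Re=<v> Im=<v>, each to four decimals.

Re=-0.0759 Im=-0.0830

D^4_{-1,-1}(3.5102,2.9211,3.6029) = e^{-i·-1·3.5102}·d^4_{-1,-1}(2.9211)·e^{-i·-1·3.6029}. Compute d first:
Half-angle: c=0.110023, s=0.993929. N=√(6·120·6·120)=720.000000
k∈{0,1,2,3} keeps every argument non-negative
  k=0: (−1)^0·720.0000/(720)·0.1100^8·0.9939^0 = +0.000000
  k=1: (−1)^1·720.0000/(48)·0.1100^6·0.9939^2 = -0.000026
  k=2: (−1)^2·720.0000/(24)·0.1100^4·0.9939^4 = +0.004290
  k=3: (−1)^3·720.0000/(72)·0.1100^2·0.9939^6 = -0.116708
d^4_{-1,-1}(2.9211) = +0.000000 -0.000026 +0.004290 -0.116708 = -0.112444
Phases: e^{-i·(-1)·3.5102}=-0.932830-0.360317i, e^{-i·(-1)·3.6029}=-0.895471-0.445119i ⇒ D=-0.075893-0.082969i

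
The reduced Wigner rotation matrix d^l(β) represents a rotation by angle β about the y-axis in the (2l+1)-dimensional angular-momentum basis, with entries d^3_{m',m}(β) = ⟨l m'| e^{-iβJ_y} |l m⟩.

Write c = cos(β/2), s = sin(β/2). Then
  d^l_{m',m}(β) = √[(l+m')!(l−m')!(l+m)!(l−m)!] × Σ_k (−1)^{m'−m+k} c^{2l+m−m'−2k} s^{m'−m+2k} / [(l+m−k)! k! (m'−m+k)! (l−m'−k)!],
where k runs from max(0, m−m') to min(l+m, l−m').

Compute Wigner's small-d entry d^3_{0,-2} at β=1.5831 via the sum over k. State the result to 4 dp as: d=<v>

d^3_{0,-2}(β=1.5831) via Wigner's sum:
Half-angle: c=0.702743, s=0.711443. N=√(6·6·1·120)=65.726707
Admissible k: 0..1 (factorial args all ≥0)
  k=0: (−1)^2·65.7267/(12)·0.7027^4·0.7114^2 = +0.676127
  k=1: (−1)^3·65.7267/(12)·0.7027^2·0.7114^4 = -0.692972
d^3_{0,-2}(1.5831) = +0.676127 -0.692972 = -0.016845

d=-0.0168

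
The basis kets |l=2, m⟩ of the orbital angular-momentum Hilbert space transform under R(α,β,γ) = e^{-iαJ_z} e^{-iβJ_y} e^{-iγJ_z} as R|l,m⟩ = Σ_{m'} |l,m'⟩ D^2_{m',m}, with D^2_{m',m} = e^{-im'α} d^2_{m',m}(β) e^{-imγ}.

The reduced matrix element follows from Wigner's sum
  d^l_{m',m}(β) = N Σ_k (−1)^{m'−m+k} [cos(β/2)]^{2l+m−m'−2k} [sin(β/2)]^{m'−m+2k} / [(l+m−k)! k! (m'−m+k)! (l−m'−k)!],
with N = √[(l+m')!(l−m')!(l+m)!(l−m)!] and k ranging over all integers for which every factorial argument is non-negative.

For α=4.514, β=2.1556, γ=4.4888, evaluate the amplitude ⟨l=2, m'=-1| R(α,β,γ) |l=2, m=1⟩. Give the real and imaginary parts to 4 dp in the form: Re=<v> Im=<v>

D^2_{-1,1}(4.514,2.1556,4.4888) = e^{-i·-1·4.514}·d^2_{-1,1}(2.1556)·e^{-i·1·4.4888}. Compute d first:
Half-angle: c=0.473268, s=0.880919. N=√(1·6·6·1)=6.000000
The bounds max(0,m−m')=2 and min(l+m,l−m')=3 give 2 terms
  k=2: (−1)^0·6.0000/(2)·0.4733^2·0.8809^2 = +0.521442
  k=3: (−1)^1·6.0000/(6)·0.4733^0·0.8809^4 = -0.602204
d^2_{-1,1}(2.1556) = +0.521442 -0.602204 = -0.080761
Phases: e^{-i·(-1)·4.514}=-0.197090-0.980385i, e^{-i·(1)·4.4888}=-0.221731+0.975108i ⇒ D=-0.080736-0.002035i

Re=-0.0807 Im=-0.0020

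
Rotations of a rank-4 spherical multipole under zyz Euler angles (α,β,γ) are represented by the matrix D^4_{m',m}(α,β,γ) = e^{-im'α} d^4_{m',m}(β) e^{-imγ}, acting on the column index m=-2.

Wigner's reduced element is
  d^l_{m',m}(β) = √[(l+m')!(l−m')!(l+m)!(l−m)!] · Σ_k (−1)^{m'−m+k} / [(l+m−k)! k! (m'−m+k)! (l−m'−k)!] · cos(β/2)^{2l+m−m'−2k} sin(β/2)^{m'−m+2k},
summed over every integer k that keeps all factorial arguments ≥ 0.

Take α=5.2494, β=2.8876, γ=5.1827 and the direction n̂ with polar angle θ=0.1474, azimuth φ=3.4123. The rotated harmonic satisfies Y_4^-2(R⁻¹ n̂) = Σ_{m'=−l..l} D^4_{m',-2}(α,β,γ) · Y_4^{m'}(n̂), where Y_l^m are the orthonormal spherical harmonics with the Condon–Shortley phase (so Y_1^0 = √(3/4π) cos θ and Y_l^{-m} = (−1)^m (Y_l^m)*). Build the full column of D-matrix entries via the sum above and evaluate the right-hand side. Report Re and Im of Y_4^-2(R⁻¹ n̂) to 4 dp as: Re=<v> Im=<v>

Re=-0.1165 Im=0.0287

Need the full column D^4_{m',-2} for m'=−4..4 at α=5.2494, β=2.8876, γ=5.1827.
cos(β/2)=0.126655, sin(β/2)=0.991947
d^4_{-4,-2}: single k=2 term ⇒ +0.000021;  D = +0.000021-0.000001i
d^4_{-3,-2}: k∈[1..2] ⇒ +0.000002 -0.000357 = -0.000355;  D = -0.000198-0.000295i
d^4_{-2,-2}: k∈[0..2] ⇒ +0.000000 -0.000049 +0.003737 = +0.003688;  D = -0.001584+0.003331i
d^4_{-1,-2}: k∈[0..2] ⇒ -0.000002 +0.000675 -0.027595 = -0.026922;  D = +0.026805-0.002505i
d^4_{0,-2}: k∈[0..2] ⇒ +0.000039 -0.006303 +0.144977 = +0.138712;  D = -0.081741-0.112069i
d^4_{1,-2}: k∈[0..2] ⇒ -0.000450 +0.041392 -0.507783 = -0.466841;  D = -0.183348+0.429329i
d^4_{2,-2}: k∈[0..2] ⇒ +0.003737 -0.183382 +0.937361 = +0.757716;  D = +0.750984-0.100780i
d^4_{3,-2}: k∈[0..1] ⇒ -0.021903 +0.447822 = +0.425920;  D = +0.264627+0.333736i
d^4_{4,-2}: single k=0 term ⇒ +0.080864;  D = -0.028742+0.075584i
Y_4^{m'}(θ=0.1474,φ=3.4123) and Σ D·Y over m':
  (+0.0000-0.0000i)·(+0.0001-0.0002i)  (-0.0002-0.0003i)·(-0.0027+0.0028i)  (-0.0016+0.0033i)·(+0.0362-0.0217i)  (+0.0268-0.0025i)·(-0.2549+0.0707i)  (-0.0817-0.1121i)·(+0.7567+0.0000i)  (-0.1833+0.4293i)·(+0.2549+0.0707i)  (+0.7510-0.1008i)·(+0.0362+0.0217i)  (+0.2646+0.3337i)·(+0.0027+0.0028i)  (-0.0287+0.0756i)·(+0.0001+0.0002i)
Y_4^-2(R⁻¹ n̂) = -0.116500+0.028693i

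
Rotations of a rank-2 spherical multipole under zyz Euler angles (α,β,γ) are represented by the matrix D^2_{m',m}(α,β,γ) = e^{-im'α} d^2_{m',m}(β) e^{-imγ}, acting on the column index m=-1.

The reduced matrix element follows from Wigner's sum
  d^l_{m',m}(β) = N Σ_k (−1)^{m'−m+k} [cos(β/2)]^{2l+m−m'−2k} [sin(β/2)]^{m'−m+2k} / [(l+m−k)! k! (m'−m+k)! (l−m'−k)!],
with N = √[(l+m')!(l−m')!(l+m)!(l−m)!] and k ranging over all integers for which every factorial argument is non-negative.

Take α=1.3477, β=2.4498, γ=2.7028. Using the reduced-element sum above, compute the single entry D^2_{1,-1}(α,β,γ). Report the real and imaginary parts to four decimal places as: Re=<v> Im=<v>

Split into d^2_{1,-1}(β=2.4498) × two z-phases.
Half-angle: c=0.339040, s=0.940772. N=√(6·1·1·6)=6.000000
The bounds max(0,m−m')=0 and min(l+m,l−m')=1 give 2 terms
  k=0: (−1)^2·6.0000/(2)·0.3390^2·0.9408^2 = +0.305205
  k=1: (−1)^3·6.0000/(6)·0.3390^0·0.9408^4 = -0.783317
d^2_{1,-1}(2.4498) = +0.305205 -0.783317 = -0.478112
Attach z-rotation phases: D = e^{-i(1)(1.3477)}·(-0.478112)·e^{-i(-1)(2.7028)} = -0.102329-0.467033i

Re=-0.1023 Im=-0.4670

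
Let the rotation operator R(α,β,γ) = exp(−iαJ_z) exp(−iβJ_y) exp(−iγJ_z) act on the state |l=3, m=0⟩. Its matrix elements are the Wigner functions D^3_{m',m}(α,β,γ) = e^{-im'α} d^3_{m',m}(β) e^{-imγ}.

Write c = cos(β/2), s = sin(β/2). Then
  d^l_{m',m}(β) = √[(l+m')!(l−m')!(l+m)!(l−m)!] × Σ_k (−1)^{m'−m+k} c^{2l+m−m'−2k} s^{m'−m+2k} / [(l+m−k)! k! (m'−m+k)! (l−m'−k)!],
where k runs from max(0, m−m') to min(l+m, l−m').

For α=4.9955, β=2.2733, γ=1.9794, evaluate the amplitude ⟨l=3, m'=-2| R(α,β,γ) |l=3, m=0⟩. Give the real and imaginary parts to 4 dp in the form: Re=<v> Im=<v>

Re=0.4349 Im=0.2765

Split into d^3_{-2,0}(β=2.2733) × two z-phases.
c=cos(2.2733/2)=0.420636, s=sin(2.2733/2)=0.907229; N=√[1·120·6·6]=65.726707
k: max(0,(0)−(-2))=2 … min(3+(0),3−(-2))=3
  k=2: (−1)^0·65.7267/(12)·0.4206^4·0.9072^2 = +0.141131
  k=3: (−1)^1·65.7267/(12)·0.4206^2·0.9072^4 = -0.656511
d^3_{-2,0}(2.2733) = +0.141131 -0.656511 = -0.515381
D = (-0.843934-0.536448i)·(-0.515381)·(+1.000000+0.000000i) = +0.434947+0.276475i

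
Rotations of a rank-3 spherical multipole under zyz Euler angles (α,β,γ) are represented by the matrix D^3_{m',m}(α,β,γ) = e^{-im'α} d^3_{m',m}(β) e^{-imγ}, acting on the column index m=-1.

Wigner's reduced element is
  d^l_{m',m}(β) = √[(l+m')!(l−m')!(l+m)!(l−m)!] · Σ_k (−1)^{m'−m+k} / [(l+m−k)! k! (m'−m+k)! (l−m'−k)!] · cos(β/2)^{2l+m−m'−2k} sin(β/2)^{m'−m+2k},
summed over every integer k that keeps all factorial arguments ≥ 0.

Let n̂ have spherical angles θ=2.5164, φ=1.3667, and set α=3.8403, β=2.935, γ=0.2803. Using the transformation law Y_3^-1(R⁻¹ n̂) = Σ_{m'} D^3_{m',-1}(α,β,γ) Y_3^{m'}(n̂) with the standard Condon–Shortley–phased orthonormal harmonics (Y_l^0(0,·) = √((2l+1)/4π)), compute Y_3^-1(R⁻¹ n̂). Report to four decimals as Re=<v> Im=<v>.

Re=0.2297 Im=0.2424

Need the full column D^3_{m',-1} for m'=−3..3 at α=3.8403, β=2.935, γ=0.2803.
cos(β/2)=0.103113, sin(β/2)=0.994670
d^3_{-3,-1}: single k=2 term ⇒ +0.000433;  D = +0.000312-0.000300i
d^3_{-2,-1}: k∈[1..2] ⇒ +0.000037 -0.006823 = -0.006787;  D = +0.000724-0.006748i
d^3_{-1,-1}: k∈[0..2] ⇒ +0.000001 -0.000895 +0.062444 = +0.061551;  D = -0.034336-0.051084i
d^3_{0,-1}: k∈[0..2] ⇒ -0.000040 +0.011212 -0.347774 = -0.336602;  D = -0.323465-0.093119i
d^3_{1,-1}: k∈[0..2] ⇒ +0.000671 -0.083259 +0.968441 = +0.885854;  D = -0.809437+0.359927i
d^3_{2,-1}: k∈[0..1] ⇒ -0.006823 +0.317473 = +0.310649;  D = +0.136151-0.279224i
d^3_{3,-1}: single k=0 term ⇒ +0.040307;  D = +0.009778+0.039104i
Y_3^{m'}(θ=2.5164,φ=1.3667) and Σ D·Y over m':
  (+0.0003-0.0003i)·(-0.0481+0.0684i)  (+0.0007-0.0067i)·(+0.2605+0.1127i)  (-0.0343-0.0511i)·(+0.0877-0.4237i)  (-0.3235-0.0931i)·(-0.0870+0.0000i)  (-0.8094+0.3599i)·(-0.0877-0.4237i)  (+0.1362-0.2792i)·(+0.2605-0.1127i)  (+0.0098+0.0391i)·(+0.0481+0.0684i)
Y_3^-1(R⁻¹ n̂) = +0.229700+0.242357i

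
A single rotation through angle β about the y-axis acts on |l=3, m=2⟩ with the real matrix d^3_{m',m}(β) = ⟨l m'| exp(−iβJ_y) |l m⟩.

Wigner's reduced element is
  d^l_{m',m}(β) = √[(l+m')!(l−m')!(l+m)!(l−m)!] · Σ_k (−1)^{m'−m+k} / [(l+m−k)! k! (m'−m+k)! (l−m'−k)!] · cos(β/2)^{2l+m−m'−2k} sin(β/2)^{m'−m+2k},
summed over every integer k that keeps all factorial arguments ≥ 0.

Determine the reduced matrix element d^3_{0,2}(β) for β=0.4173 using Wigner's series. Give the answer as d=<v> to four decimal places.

d=0.2056

d^3_{0,2}(β=0.4173) via Wigner's sum:
With c≡cos(β/2)=0.978311 and s≡sin(β/2)=0.207139, N=[6·6·120·1]^{1/2}=65.726707
k: max(0,(2)−(0))=2 … min(3+(2),3−(0))=3
  k=2: (−1)^0·65.7267/(12)·0.9783^4·0.2071^2 = +0.215275
  k=3: (−1)^1·65.7267/(12)·0.9783^2·0.2071^4 = -0.009651
d^3_{0,2}(0.4173) = +0.215275 -0.009651 = +0.205625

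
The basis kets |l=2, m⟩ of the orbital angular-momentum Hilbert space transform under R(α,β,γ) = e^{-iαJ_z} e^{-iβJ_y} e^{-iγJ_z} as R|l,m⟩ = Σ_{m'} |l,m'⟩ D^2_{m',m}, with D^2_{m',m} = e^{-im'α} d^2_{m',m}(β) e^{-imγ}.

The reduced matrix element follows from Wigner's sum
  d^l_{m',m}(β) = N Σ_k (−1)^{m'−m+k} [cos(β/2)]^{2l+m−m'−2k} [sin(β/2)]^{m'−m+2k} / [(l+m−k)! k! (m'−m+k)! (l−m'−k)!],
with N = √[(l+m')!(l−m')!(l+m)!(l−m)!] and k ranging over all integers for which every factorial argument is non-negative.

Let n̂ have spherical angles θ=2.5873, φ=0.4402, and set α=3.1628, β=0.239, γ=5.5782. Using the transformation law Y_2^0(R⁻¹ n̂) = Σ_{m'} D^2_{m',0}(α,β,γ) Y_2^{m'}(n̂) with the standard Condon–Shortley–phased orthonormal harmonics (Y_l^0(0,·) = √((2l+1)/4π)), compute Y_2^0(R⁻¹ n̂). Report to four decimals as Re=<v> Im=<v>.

Re=0.5205 Im=0.0000

Need the full column D^2_{m',0} for m'=−2..2 at α=3.1628, β=0.239, γ=5.5782.
cos(β/2)=0.992868, sin(β/2)=0.119216
d^2_{-2,0}: single k=2 term ⇒ +0.034318;  D = +0.034287+0.001455i
d^2_{-1,0}: k∈[1..2] ⇒ +0.285815 -0.004121 = +0.281694;  D = -0.281631-0.005974i
d^2_{0,0}: k∈[0..2] ⇒ +0.971777 -0.056042 +0.000202 = +0.915938;  D = +0.915938+0.000000i
d^2_{1,0}: k∈[0..1] ⇒ -0.285815 +0.004121 = -0.281694;  D = +0.281631-0.005974i
d^2_{2,0}: single k=0 term ⇒ +0.034318;  D = +0.034287-0.001455i
Y_2^{m'}(θ=2.5873,φ=0.4402) and Σ D·Y over m':
  (+0.0343+0.0015i)·(+0.0681-0.0825i)  (-0.2816-0.0060i)·(-0.3128+0.1473i)  (+0.9159+0.0000i)·(+0.3687+0.0000i)  (+0.2816-0.0060i)·(+0.3128+0.1473i)  (+0.0343-0.0015i)·(+0.0681+0.0825i)
Y_2^0(R⁻¹ n̂) = +0.520520-0.000000i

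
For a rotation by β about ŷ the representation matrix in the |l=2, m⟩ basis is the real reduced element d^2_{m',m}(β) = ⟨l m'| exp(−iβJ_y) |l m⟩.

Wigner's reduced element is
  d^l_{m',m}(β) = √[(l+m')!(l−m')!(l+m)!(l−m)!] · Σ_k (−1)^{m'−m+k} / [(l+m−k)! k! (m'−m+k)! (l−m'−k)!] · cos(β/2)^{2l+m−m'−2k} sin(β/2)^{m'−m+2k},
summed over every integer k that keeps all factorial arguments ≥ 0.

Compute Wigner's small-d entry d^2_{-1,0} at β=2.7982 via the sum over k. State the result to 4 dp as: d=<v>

d^2_{-1,0}(β=2.7982) via Wigner's sum:
With c≡cos(β/2)=0.170854 and s≡sin(β/2)=0.985296, N=[1·6·2·2]^{1/2}=4.898979
The bounds max(0,m−m')=1 and min(l+m,l−m')=2 give 2 terms
  k=1: (−1)^0·4.8990/(2)·0.1709^3·0.9853^1 = +0.012037
  k=2: (−1)^1·4.8990/(2)·0.1709^1·0.9853^3 = -0.400315
d^2_{-1,0}(2.7982) = +0.012037 -0.400315 = -0.388278

d=-0.3883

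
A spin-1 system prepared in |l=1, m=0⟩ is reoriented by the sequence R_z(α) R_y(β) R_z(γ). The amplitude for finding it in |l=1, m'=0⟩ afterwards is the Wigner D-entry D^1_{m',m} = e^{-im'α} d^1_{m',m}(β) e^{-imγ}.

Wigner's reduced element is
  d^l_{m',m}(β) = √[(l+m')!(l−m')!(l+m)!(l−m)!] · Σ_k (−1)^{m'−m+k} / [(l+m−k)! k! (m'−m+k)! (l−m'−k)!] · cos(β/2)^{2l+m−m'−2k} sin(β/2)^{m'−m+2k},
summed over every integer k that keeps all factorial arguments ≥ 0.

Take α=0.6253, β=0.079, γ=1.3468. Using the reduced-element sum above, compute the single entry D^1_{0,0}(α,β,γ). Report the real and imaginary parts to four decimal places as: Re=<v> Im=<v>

Re=0.9969 Im=0.0000

Split into d^1_{0,0}(β=0.079) × two z-phases.
c=cos(0.079/2)=0.999220, s=sin(0.079/2)=0.039490; N=√[1·1·1·1]=1.000000
Admissible k: 0..1 (factorial args all ≥0)
  k=0: (−1)^0·1.0000/(1)·0.9992^2·0.0395^0 = +0.998441
  k=1: (−1)^1·1.0000/(1)·0.9992^0·0.0395^2 = -0.001559
d^1_{0,0}(0.079) = +0.998441 -0.001559 = +0.996881
Attach z-rotation phases: D = e^{-i(0)(0.6253)}·(+0.996881)·e^{-i(0)(1.3468)} = +0.996881+0.000000i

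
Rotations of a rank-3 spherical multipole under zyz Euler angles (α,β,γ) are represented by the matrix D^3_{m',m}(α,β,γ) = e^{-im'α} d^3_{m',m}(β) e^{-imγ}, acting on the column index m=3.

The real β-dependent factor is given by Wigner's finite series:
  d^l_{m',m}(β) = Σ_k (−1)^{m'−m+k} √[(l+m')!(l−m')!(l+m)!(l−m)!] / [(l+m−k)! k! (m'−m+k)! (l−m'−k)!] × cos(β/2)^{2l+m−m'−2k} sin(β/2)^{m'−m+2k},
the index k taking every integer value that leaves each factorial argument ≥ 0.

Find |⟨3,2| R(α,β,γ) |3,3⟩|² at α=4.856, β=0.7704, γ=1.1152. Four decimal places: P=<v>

P=0.3958

Split into d^3_{2,3}(β=0.7704) × two z-phases.
Half-angle: c=0.926723, s=0.375744. N=√(120·1·720·1)=293.938769
The bounds max(0,m−m')=1 and min(l+m,l−m')=1 give 1 term
  k=1: (−1)^0·293.9388/(120)·0.9267^5·0.3757^1 = +0.629099
d^3_{2,3}(0.7704) = +0.629099
|D^3_{2,3}|² = |d^3_{2,3}(β)|² = (+0.629099)² = 0.395765 (the z-rotation phases have unit modulus)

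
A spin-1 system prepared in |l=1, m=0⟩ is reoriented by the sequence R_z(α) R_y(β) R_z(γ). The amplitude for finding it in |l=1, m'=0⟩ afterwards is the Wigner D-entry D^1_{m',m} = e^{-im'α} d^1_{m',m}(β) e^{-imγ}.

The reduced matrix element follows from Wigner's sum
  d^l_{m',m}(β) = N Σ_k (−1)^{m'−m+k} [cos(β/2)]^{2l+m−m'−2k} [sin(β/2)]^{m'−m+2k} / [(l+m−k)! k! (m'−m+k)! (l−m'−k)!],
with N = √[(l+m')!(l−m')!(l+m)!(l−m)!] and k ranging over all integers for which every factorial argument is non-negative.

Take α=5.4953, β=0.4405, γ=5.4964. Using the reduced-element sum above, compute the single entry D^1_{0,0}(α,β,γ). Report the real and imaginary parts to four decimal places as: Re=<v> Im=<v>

D^1_{0,0}(5.4953,0.4405,5.4964) = e^{-i·0·5.4953}·d^1_{0,0}(0.4405)·e^{-i·0·5.4964}. Compute d first:
With c≡cos(β/2)=0.975843 and s≡sin(β/2)=0.218474, N=[1·1·1·1]^{1/2}=1.000000
k∈{0,1} keeps every argument non-negative
  k=0: (−1)^0·1.0000/(1)·0.9758^2·0.2185^0 = +0.952269
  k=1: (−1)^1·1.0000/(1)·0.9758^0·0.2185^2 = -0.047731
d^1_{0,0}(0.4405) = +0.952269 -0.047731 = +0.904539
Phases: e^{-i·(0)·5.4953}=+1.000000+0.000000i, e^{-i·(0)·5.4964}=+1.000000+0.000000i ⇒ D=+0.904539+0.000000i

Re=0.9045 Im=0.0000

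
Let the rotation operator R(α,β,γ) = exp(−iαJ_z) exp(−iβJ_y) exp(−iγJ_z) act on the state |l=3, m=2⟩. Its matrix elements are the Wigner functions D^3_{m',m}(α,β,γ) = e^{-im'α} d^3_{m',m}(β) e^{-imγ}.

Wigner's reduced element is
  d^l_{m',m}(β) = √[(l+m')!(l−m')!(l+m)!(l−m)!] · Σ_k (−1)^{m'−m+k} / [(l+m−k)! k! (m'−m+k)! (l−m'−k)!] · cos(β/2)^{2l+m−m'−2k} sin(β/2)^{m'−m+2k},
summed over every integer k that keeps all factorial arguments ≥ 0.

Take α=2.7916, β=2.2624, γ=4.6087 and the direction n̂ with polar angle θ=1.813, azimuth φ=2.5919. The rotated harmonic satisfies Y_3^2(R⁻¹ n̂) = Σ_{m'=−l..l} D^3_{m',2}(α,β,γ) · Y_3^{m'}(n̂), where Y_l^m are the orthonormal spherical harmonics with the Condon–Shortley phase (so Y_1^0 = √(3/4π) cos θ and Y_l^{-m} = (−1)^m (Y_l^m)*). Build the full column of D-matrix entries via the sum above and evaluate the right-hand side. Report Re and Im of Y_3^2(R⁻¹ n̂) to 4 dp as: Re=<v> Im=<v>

Re=-0.0947 Im=-0.1703

Need the full column D^3_{m',2} for m'=−3..3 at α=2.7916, β=2.2624, γ=4.6087.
cos(β/2)=0.425574, sin(β/2)=0.904924
d^3_{-3,2}: single k=5 term ⇒ +0.632573;  D = +0.420993-0.472137i
d^3_{-2,2}: k∈[4..5] ⇒ +0.607251 -0.549125 = +0.058126;  D = -0.051215+0.027489i
d^3_{-1,2}: k∈[3..4] ⇒ +0.361236 -0.816648 = -0.455411;  D = -0.450788+0.064728i
d^3_{0,2}: k∈[2..3] ⇒ +0.147125 -0.665210 = -0.518085;  D = +0.506985+0.106671i
d^3_{1,2}: k∈[1..2] ⇒ +0.039947 -0.361236 = -0.321289;  D = -0.272662-0.169948i
d^3_{2,2}: k∈[0..1] ⇒ +0.005941 -0.134306 = -0.128365;  D = +0.079050+0.101137i
d^3_{3,2}: single k=0 term ⇒ -0.030943;  D = -0.009541-0.029436i
Y_3^{m'}(θ=1.813,φ=2.5919) and Σ D·Y over m':
  (+0.4210-0.4721i)·(+0.0299-0.3806i)  (-0.0512+0.0275i)·(-0.1049-0.2058i)  (-0.4508+0.0647i)·(+0.1906+0.1168i)  (+0.5070+0.1067i)·(+0.2428+0.0000i)  (-0.2727-0.1699i)·(-0.1906+0.1168i)  (+0.0791+0.1011i)·(-0.1049+0.2058i)  (-0.0095-0.0294i)·(-0.0299-0.3806i)
Y_3^2(R⁻¹ n̂) = -0.094694-0.170342i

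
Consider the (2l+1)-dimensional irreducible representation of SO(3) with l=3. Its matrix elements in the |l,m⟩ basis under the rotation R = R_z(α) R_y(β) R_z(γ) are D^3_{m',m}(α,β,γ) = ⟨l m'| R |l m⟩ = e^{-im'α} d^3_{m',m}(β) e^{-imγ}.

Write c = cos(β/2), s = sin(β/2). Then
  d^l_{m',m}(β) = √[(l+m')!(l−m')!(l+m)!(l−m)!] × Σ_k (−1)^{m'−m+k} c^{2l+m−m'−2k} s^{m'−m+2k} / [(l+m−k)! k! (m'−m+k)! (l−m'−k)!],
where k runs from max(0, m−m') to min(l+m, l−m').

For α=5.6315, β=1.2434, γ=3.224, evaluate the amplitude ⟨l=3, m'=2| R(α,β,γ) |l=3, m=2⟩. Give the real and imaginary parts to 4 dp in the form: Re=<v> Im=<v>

Split into d^3_{2,2}(β=1.2434) × two z-phases.
With c≡cos(β/2)=0.812890 and s≡sin(β/2)=0.582418, N=[120·1·120·1]^{1/2}=120.000000
The bounds max(0,m−m')=0 and min(l+m,l−m')=1 give 2 terms
  k=0: (−1)^0·120.0000/(120)·0.8129^6·0.5824^0 = +0.288529
  k=1: (−1)^1·120.0000/(24)·0.8129^4·0.5824^2 = -0.740569
d^3_{2,2}(1.2434) = +0.288529 -0.740569 = -0.452040
Phases: e^{-i·(2)·5.6315}=+0.264250+0.964454i, e^{-i·(2)·3.224}=+0.986449-0.164070i ⇒ D=-0.189362-0.410466i

Re=-0.1894 Im=-0.4105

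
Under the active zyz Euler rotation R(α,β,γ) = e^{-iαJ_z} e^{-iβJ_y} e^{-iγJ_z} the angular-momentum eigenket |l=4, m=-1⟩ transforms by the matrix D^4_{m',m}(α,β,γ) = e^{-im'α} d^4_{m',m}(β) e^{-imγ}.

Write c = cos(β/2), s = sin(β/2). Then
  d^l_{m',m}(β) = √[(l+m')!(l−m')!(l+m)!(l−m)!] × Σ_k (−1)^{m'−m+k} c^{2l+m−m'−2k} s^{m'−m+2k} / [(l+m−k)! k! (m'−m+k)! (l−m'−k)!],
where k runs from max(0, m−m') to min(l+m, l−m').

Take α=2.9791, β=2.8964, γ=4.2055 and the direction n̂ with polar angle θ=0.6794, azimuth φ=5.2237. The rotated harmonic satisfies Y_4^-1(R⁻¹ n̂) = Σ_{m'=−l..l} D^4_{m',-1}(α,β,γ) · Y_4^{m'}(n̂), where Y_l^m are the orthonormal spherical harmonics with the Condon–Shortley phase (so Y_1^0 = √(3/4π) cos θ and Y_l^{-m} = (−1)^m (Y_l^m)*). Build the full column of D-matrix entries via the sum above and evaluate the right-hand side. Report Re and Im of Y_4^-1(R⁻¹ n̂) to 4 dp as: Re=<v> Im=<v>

Re=0.4316 Im=-0.0586

Need the full column D^4_{m',-1} for m'=−4..4 at α=2.9791, β=2.8964, γ=4.2055.
cos(β/2)=0.122289, sin(β/2)=0.992494
d^4_{-4,-1}: single k=3 term ⇒ +0.000200;  D = -0.000183-0.000080i
d^4_{-3,-1}: k∈[2..3] ⇒ +0.000026 -0.002871 = -0.002845;  D = -0.002385-0.001550i
d^4_{-2,-1}: k∈[1..3] ⇒ +0.000002 -0.000567 +0.024907 = +0.024342;  D = -0.017993-0.016394i
d^4_{-1,-1}: k∈[0..3] ⇒ +0.000000 -0.000049 +0.006510 -0.142938 = -0.136477;  D = -0.084684-0.107026i
d^4_{0,-1}: k∈[0..3] ⇒ -0.000002 +0.000717 -0.047258 +0.518801 = +0.472259;  D = -0.229263-0.412876i
d^4_{1,-1}: k∈[0..3] ⇒ +0.000033 -0.006510 +0.214406 -0.941510 = -0.733580;  D = -0.247678-0.690504i
d^4_{2,-1}: k∈[0..2] ⇒ -0.000378 +0.037361 -0.492178 = -0.455195;  D = +0.082346+0.447685i
d^4_{3,-1}: k∈[0..1] ⇒ +0.002871 -0.113453 = -0.110583;  D = -0.002146-0.110562i
d^4_{4,-1}: single k=0 term ⇒ -0.013180;  D = -0.001879+0.013045i
Y_4^{m'}(θ=0.6794,φ=5.2237) and Σ D·Y over m':
  (-0.0002-0.0001i)·(-0.0315-0.0614i)  (-0.0024-0.0016i)·(-0.2414-0.0089i)  (-0.0180-0.0164i)·(-0.2227+0.3648i)  (-0.0847-0.1070i)·(+0.1399+0.2494i)  (-0.2293-0.4129i)·(-0.2472+0.0000i)  (-0.2477-0.6905i)·(-0.1399+0.2494i)  (+0.0823+0.4477i)·(-0.2227-0.3648i)  (-0.0021-0.1106i)·(+0.2414-0.0089i)  (-0.0019+0.0130i)·(-0.0315+0.0614i)
Y_4^-1(R⁻¹ n̂) = +0.431623-0.058647i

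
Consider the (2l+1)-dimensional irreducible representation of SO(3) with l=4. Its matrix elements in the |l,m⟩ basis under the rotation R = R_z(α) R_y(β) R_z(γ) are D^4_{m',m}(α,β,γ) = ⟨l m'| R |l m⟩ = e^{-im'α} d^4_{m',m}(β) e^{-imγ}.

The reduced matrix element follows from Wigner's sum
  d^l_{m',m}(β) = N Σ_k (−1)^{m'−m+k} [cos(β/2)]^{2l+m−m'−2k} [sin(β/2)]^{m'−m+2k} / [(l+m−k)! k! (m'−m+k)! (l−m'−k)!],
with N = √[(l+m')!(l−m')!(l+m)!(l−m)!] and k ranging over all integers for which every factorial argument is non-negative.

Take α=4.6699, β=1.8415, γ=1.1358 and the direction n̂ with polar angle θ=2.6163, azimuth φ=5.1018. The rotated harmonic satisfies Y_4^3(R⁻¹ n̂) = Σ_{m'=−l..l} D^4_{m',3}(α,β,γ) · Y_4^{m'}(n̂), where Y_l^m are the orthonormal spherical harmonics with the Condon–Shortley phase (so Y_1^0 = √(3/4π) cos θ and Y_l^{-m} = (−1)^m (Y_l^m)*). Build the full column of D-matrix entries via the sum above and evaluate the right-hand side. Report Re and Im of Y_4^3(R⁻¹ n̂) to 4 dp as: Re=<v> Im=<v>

Re=0.2841 Im=0.1921

Need the full column D^4_{m',3} for m'=−4..4 at α=4.6699, β=1.8415, γ=1.1358.
cos(β/2)=0.605223, sin(β/2)=0.796056
d^4_{-4,3}: single k=7 term ⇒ +0.346789;  D = -0.314381+0.146380i
d^4_{-3,3}: k∈[6..7] ⇒ +0.652515 -0.161268 = +0.491247;  D = -0.188253-0.453745i
d^4_{-2,3}: k∈[5..6] ⇒ +0.795517 -0.458758 = +0.336759;  D = +0.316251-0.115722i
d^4_{-1,3}: k∈[4..5] ⇒ +0.712780 -0.739882 = -0.027102;  D = -0.008224-0.025824i
d^4_{0,3}: k∈[3..4] ⇒ +0.484700 -0.838549 = -0.353849;  D = +0.341422-0.092952i
d^4_{1,3}: k∈[2..3] ⇒ +0.247201 -0.712780 = -0.465579;  D = +0.103110+0.454017i
d^4_{2,3}: k∈[1..2] ⇒ +0.088597 -0.459826 = -0.371230;  D = -0.365177+0.066764i
d^4_{3,3}: k∈[0..1] ⇒ +0.018002 -0.218011 = -0.200009;  D = -0.027581-0.198098i
d^4_{4,3}: single k=0 term ⇒ -0.066973;  D = +0.066665-0.006410i
Y_4^{m'}(θ=2.6163,φ=5.1018) and Σ D·Y over m':
  (-0.3144+0.1464i)·(+0.0004-0.0280i)  (-0.1883-0.4537i)·(+0.1256+0.0535i)  (+0.3163-0.1157i)·(-0.2538+0.2505i)  (-0.0082-0.0258i)·(-0.1745-0.4253i)  (+0.3414-0.0930i)·(+0.0163+0.0000i)  (+0.1031+0.4540i)·(+0.1745-0.4253i)  (-0.3652+0.0668i)·(-0.2538-0.2505i)  (-0.0276-0.1981i)·(-0.1256+0.0535i)  (+0.0667-0.0064i)·(+0.0004+0.0280i)
Y_4^3(R⁻¹ n̂) = +0.284127+0.192062i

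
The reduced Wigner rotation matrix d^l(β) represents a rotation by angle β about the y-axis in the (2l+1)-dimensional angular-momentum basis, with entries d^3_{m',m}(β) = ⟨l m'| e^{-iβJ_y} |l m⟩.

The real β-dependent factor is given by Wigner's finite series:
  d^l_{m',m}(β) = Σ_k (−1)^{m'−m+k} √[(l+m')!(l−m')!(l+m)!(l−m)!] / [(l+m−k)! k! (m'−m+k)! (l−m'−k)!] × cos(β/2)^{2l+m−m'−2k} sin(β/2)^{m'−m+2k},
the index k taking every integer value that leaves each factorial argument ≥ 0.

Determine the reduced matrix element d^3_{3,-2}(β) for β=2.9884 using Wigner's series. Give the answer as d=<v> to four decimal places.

d=-0.1847

d^3_{3,-2}(β=2.9884) via Wigner's sum:
c=cos(2.9884/2)=0.076521, s=sin(2.9884/2)=0.997068; N=√[720·1·1·120]=293.938769
The bounds max(0,m−m')=0 and min(l+m,l−m')=0 give 1 term
  k=0: (−1)^5·293.9388/(120)·0.0765^1·0.9971^5 = -0.184707
d^3_{3,-2}(2.9884) = -0.184707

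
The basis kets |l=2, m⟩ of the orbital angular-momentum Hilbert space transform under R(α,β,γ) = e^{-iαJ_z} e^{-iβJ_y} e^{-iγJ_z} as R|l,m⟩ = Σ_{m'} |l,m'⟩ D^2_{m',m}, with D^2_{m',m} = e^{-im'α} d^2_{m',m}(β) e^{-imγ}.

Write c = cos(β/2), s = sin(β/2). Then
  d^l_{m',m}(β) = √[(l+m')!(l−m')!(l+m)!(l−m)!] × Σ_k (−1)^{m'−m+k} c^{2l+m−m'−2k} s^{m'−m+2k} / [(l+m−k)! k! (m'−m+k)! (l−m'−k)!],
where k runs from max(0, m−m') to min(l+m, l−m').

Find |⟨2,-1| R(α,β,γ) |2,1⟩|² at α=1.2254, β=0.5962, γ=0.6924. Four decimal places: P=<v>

P=0.0525

D^2_{-1,1}(1.2254,0.5962,0.6924) = e^{-i·-1·1.2254}·d^2_{-1,1}(0.5962)·e^{-i·1·0.6924}. Compute d first:
Half-angle: c=0.955896, s=0.293705. N=√(1·6·6·1)=6.000000
k: max(0,(1)−(-1))=2 … min(2+(1),2−(-1))=3
  k=2: (−1)^0·6.0000/(2)·0.9559^2·0.2937^2 = +0.236463
  k=3: (−1)^1·6.0000/(6)·0.9559^0·0.2937^4 = -0.007441
d^2_{-1,1}(0.5962) = +0.236463 -0.007441 = +0.229022
|D^2_{-1,1}|² = |d^2_{-1,1}(β)|² = (+0.229022)² = 0.052451 (the z-rotation phases have unit modulus)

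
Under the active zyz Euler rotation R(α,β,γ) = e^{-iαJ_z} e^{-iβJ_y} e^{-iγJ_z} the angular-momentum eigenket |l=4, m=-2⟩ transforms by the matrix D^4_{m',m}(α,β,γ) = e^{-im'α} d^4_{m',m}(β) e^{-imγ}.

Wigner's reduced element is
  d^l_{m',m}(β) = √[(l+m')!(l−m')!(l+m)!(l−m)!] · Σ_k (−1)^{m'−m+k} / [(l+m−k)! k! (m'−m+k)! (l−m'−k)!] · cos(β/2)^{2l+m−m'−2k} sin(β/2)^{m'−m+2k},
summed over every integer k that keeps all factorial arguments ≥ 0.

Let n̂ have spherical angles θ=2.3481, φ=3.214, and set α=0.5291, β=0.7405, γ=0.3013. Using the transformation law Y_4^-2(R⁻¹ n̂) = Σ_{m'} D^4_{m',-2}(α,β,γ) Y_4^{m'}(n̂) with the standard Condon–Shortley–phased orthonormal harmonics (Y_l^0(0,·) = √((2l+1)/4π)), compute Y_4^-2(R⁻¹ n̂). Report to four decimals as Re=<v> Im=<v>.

Need the full column D^4_{m',-2} for m'=−4..4 at α=0.5291, β=0.7405, γ=0.3013.
cos(β/2)=0.932237, sin(β/2)=0.361849
d^4_{-4,-2}: single k=2 term ⇒ +0.454768;  D = -0.414762+0.186513i
d^4_{-3,-2}: k∈[1..2] ⇒ +0.828466 -0.374453 = +0.454014;  D = -0.263467+0.369748i
d^4_{-2,-2}: k∈[0..2] ⇒ +0.570441 -1.031318 +0.194224 = -0.266653;  D = +0.023967-0.265574i
d^4_{-1,-2}: k∈[0..2] ⇒ -0.939393 +0.707649 -0.071077 = -0.302820;  D = -0.128735-0.274093i
d^4_{0,-2}: k∈[0..2] ⇒ +0.815328 -0.327569 +0.018507 = +0.506267;  D = +0.417095+0.286945i
d^4_{1,-2}: k∈[0..2] ⇒ -0.471766 +0.106615 -0.003213 = -0.368364;  D = -0.367369-0.027050i
d^4_{2,-2}: k∈[0..2] ⇒ +0.194224 -0.023410 +0.000294 = +0.171109;  D = +0.153655-0.075288i
d^4_{3,-2}: k∈[0..1] ⇒ -0.056415 +0.002833 = -0.053582;  D = -0.029637+0.044640i
d^4_{4,-2}: single k=0 term ⇒ +0.010323;  D = +0.000588-0.010306i
Y_4^{m'}(θ=2.3481,φ=3.214) and Σ D·Y over m':
  (-0.4148+0.1865i)·(+0.1095-0.0326i)  (-0.2635+0.3697i)·(+0.3105-0.0685i)  (+0.0240-0.2656i)·(+0.4109-0.0599i)  (-0.1287-0.2741i)·(+0.1046-0.0076i)  (+0.4171+0.2869i)·(-0.3478+0.0000i)  (-0.3674-0.0271i)·(-0.1046-0.0076i)  (+0.1537-0.0753i)·(+0.4109+0.0599i)  (-0.0296+0.0446i)·(-0.3105-0.0685i)  (+0.0006-0.0103i)·(+0.1095+0.0326i)
Y_4^-2(R⁻¹ n̂) = -0.143948-0.100323i

Re=-0.1439 Im=-0.1003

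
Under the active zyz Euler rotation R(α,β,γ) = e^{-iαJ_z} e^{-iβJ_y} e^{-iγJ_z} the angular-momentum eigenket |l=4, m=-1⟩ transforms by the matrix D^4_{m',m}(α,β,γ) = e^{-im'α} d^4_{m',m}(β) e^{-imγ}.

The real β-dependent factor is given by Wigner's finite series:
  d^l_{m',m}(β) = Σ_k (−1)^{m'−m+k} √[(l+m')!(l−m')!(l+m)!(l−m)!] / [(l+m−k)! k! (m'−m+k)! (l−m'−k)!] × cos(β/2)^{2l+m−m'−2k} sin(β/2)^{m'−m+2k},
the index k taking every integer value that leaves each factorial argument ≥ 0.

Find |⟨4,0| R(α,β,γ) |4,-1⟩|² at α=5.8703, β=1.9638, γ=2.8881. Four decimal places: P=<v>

Split into d^4_{0,-1}(β=1.9638) × two z-phases.
Half-angle: c=0.555444, s=0.831554. N=√(24·24·6·120)=643.987578
Admissible k: 0..3 (factorial args all ≥0)
  k=0: (−1)^1·643.9876/(144)·0.5554^7·0.8316^1 = -0.060658
  k=1: (−1)^2·643.9876/(24)·0.5554^5·0.8316^3 = +0.815714
  k=2: (−1)^3·643.9876/(24)·0.5554^3·0.8316^5 = -1.828264
  k=3: (−1)^4·643.9876/(144)·0.5554^1·0.8316^7 = +0.682950
d^4_{0,-1}(1.9638) = -0.060658 +0.815714 -1.828264 +0.682950 = -0.390258
|D^4_{0,-1}|² = |d^4_{0,-1}(β)|² = (-0.390258)² = 0.152301 (the z-rotation phases have unit modulus)

P=0.1523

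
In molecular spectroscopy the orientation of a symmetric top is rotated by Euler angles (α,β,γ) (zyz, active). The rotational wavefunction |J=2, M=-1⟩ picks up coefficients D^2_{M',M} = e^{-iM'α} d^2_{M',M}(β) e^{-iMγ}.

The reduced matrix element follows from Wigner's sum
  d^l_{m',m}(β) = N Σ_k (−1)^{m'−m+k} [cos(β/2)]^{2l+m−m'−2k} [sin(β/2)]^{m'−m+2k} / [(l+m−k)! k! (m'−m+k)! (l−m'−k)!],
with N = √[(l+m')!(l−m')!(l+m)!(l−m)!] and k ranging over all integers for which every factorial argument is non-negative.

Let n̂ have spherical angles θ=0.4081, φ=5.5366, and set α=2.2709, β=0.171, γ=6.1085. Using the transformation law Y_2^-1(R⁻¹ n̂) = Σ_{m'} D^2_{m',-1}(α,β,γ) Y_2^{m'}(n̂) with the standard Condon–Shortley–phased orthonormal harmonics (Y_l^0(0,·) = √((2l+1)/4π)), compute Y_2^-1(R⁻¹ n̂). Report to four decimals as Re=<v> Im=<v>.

Re=-0.3412 Im=0.0925

Need the full column D^2_{m',-1} for m'=−2..2 at α=2.2709, β=0.171, γ=6.1085.
cos(β/2)=0.996347, sin(β/2)=0.085396
d^2_{-2,-1}: single k=1 term ⇒ +0.168927;  D = -0.057174-0.158957i
d^2_{-1,-1}: k∈[0..1] ⇒ +0.985468 -0.021718 = +0.963750;  D = -0.483393+0.833754i
d^2_{0,-1}: k∈[0..1] ⇒ -0.206892 +0.001520 = -0.205373;  D = -0.202247+0.035693i
d^2_{1,-1}: k∈[0..1] ⇒ +0.021718 -0.000053 = +0.021665;  D = -0.016626-0.013890i
d^2_{2,-1}: single k=0 term ⇒ -0.001241;  D = -0.000005-0.001241i
Y_2^{m'}(θ=0.4081,φ=5.5366) and Σ D·Y over m':
  (-0.0572-0.1590i)·(+0.0047+0.0607i)  (-0.4834+0.8338i)·(+0.2066+0.1911i)  (-0.2022+0.0357i)·(+0.4818+0.0000i)  (-0.0166-0.0139i)·(-0.2066+0.1911i)  (-0.0000-0.0012i)·(+0.0047-0.0607i)
Y_2^-1(R⁻¹ n̂) = -0.341249+0.092501i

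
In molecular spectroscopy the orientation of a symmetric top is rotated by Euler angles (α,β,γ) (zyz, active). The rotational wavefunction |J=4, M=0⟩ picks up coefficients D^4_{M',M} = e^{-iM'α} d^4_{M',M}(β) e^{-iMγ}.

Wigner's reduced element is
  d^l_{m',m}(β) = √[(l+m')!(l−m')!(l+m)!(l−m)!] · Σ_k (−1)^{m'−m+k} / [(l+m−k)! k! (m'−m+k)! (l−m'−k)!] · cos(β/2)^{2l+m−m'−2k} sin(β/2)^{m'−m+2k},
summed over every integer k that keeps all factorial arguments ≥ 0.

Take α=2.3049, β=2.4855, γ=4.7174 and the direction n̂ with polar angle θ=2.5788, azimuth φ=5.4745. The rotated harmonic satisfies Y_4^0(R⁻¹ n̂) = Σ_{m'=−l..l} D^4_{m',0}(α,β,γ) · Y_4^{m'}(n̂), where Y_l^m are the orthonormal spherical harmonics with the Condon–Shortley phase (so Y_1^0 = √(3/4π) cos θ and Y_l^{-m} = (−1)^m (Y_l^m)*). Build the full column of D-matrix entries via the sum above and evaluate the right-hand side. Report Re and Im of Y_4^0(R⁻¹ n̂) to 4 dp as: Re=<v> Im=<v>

Re=-0.0076 Im=0.0000

Need the full column D^4_{m',0} for m'=−4..4 at α=2.3049, β=2.4855, γ=4.7174.
cos(β/2)=0.322194, sin(β/2)=0.946674
d^4_{-4,0}: single k=4 term ⇒ +0.072414;  D = -0.070895+0.014754i
d^4_{-3,0}: k∈[3..4] ⇒ +0.034854 -0.300897 = -0.266043;  D = -0.214733-0.157063i
d^4_{-2,0}: k∈[2..4] ⇒ +0.009511 -0.218958 +0.708856 = +0.499409;  D = -0.051144-0.496783i
d^4_{-1,0}: k∈[1..4] ⇒ +0.001526 -0.079042 +0.682371 -0.981826 = -0.376971;  D = +0.252541-0.279875i
d^4_{0,0}: k∈[0..4] ⇒ +0.000116 -0.016041 +0.311583 -1.195520 +0.645063 = -0.254799;  D = -0.254799+0.000000i
d^4_{1,0}: k∈[0..3] ⇒ -0.001526 +0.079042 -0.682371 +0.981826 = +0.376971;  D = -0.252541-0.279875i
d^4_{2,0}: k∈[0..2] ⇒ +0.009511 -0.218958 +0.708856 = +0.499409;  D = -0.051144+0.496783i
d^4_{3,0}: k∈[0..1] ⇒ -0.034854 +0.300897 = +0.266043;  D = +0.214733-0.157063i
d^4_{4,0}: single k=0 term ⇒ +0.072414;  D = -0.070895-0.014754i
Y_4^{m'}(θ=2.5788,φ=5.4745) and Σ D·Y over m':
  (-0.0709+0.0148i)·(-0.0357-0.0033i)  (-0.2147-0.1571i)·(+0.1214-0.1055i)  (-0.0511-0.4968i)·(-0.0178+0.3812i)  (+0.2525-0.2799i)·(-0.2959-0.3100i)  (-0.2548+0.0000i)·(-0.0582+0.0000i)  (-0.2525-0.2799i)·(+0.2959-0.3100i)  (-0.0511+0.4968i)·(-0.0178-0.3812i)  (+0.2147-0.1571i)·(-0.1214-0.1055i)  (-0.0709-0.0148i)·(-0.0357+0.0033i)
Y_4^0(R⁻¹ n̂) = -0.007639-0.000000i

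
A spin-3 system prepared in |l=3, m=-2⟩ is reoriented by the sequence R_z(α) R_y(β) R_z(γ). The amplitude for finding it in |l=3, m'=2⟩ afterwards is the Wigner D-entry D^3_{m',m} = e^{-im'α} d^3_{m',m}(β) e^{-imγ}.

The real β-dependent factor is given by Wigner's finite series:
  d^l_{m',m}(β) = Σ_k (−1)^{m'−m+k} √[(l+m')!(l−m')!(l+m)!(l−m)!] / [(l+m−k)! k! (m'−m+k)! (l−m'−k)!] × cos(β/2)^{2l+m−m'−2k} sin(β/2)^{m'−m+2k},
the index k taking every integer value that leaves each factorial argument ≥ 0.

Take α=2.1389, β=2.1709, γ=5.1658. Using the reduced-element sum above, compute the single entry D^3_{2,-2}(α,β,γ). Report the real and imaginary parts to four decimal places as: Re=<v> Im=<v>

Re=0.1823 Im=-0.0426

First d^3_{2,-2}(β=2.1709), then the phase factors e^{-i(2)α} and e^{-i(-2)γ}:
c=cos(2.1709/2)=0.466515, s=sin(2.1709/2)=0.884513; N=√[120·1·1·120]=120.000000
The bounds max(0,m−m')=0 and min(l+m,l−m')=1 give 2 terms
  k=0: (−1)^4·120.0000/(24)·0.4665^2·0.8845^4 = +0.666068
  k=1: (−1)^5·120.0000/(120)·0.4665^0·0.8845^6 = -0.478880
d^3_{2,-2}(2.1709) = +0.666068 -0.478880 = +0.187188
Attach z-rotation phases: D = e^{-i(2)(2.1389)}·(+0.187188)·e^{-i(-2)(5.1658)} = +0.182285-0.042563i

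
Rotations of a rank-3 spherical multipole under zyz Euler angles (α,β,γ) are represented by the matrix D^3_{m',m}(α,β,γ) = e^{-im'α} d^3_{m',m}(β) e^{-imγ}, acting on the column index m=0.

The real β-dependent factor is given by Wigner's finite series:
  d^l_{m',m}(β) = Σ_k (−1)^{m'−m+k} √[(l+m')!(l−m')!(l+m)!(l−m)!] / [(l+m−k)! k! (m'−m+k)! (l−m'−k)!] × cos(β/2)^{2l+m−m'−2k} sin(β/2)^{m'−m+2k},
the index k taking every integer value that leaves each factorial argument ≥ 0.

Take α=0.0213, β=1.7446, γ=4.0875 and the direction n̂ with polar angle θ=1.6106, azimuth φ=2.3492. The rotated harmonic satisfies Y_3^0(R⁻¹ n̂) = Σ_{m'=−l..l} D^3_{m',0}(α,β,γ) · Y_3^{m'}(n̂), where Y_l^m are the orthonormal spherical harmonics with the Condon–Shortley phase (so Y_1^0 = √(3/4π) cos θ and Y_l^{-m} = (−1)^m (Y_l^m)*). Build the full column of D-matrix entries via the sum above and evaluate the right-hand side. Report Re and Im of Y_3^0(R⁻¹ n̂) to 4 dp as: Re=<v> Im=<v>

Need the full column D^3_{m',0} for m'=−3..3 at α=0.0213, β=1.7446, γ=4.0875.
cos(β/2)=0.643067, sin(β/2)=0.765810
d^3_{-3,0}: single k=3 term ⇒ +0.534129;  D = +0.533039+0.034108i
d^3_{-2,0}: k∈[2..3] ⇒ +0.549322 -0.779035 = -0.229713;  D = -0.229504-0.009783i
d^3_{-1,0}: k∈[1..3] ⇒ +0.291738 -1.241205 +0.586748 = -0.362719;  D = -0.362636-0.007725i
d^3_{0,0}: k∈[0..3] ⇒ +0.070719 -0.902629 +1.280085 -0.201709 = +0.246466;  D = +0.246466+0.000000i
d^3_{1,0}: k∈[0..2] ⇒ -0.291738 +1.241205 -0.586748 = +0.362719;  D = +0.362636-0.007725i
d^3_{2,0}: k∈[0..1] ⇒ +0.549322 -0.779035 = -0.229713;  D = -0.229504+0.009783i
d^3_{3,0}: single k=0 term ⇒ -0.534129;  D = -0.533039+0.034108i
Y_3^{m'}(θ=1.6106,φ=2.3492) and Σ D·Y over m':
  (+0.5330+0.0341i)·(+0.3004-0.2881i)  (-0.2295-0.0098i)·(+0.0006-0.0406i)  (-0.3626-0.0077i)·(+0.2249+0.2281i)  (+0.2465+0.0000i)·(+0.0444+0.0000i)  (+0.3626-0.0077i)·(-0.2249+0.2281i)  (-0.2295+0.0098i)·(+0.0006+0.0406i)  (-0.5330+0.0341i)·(-0.3004-0.2881i)
Y_3^0(R⁻¹ n̂) = +0.190210+0.000000i

Re=0.1902 Im=0.0000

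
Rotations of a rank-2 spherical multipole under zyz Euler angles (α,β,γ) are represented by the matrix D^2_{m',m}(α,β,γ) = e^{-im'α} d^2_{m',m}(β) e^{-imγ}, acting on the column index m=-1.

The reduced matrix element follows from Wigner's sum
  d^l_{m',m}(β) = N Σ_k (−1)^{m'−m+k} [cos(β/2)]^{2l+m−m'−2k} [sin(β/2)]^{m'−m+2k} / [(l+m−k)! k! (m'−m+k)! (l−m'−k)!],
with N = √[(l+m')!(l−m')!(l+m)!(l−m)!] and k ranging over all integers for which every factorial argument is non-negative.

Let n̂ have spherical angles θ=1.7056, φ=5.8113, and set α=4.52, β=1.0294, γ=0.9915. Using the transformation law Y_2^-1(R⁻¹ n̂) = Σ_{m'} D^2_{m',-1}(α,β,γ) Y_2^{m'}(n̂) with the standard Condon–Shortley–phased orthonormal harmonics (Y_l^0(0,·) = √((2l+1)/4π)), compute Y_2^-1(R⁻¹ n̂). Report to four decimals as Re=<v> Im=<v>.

Need the full column D^2_{m',-1} for m'=−2..2 at α=4.52, β=1.0294, γ=0.9915.
cos(β/2)=0.870440, sin(β/2)=0.492274
d^2_{-2,-1}: single k=1 term ⇒ +0.649313;  D = -0.533424-0.370224i
d^2_{-1,-1}: k∈[0..1] ⇒ +0.574059 -0.550824 = +0.023235;  D = +0.016653-0.016203i
d^2_{0,-1}: k∈[0..1] ⇒ -0.795242 +0.254352 = -0.540891;  D = -0.296103-0.452643i
d^2_{1,-1}: k∈[0..1] ⇒ +0.550824 -0.058725 = +0.492098;  D = -0.455723+0.185682i
d^2_{2,-1}: single k=0 term ⇒ -0.207677;  D = +0.040143+0.203761i
Y_2^{m'}(θ=1.7056,φ=5.8113) and Σ D·Y over m':
  (-0.5334-0.3702i)·(+0.2225+0.3071i)  (+0.0167-0.0162i)·(-0.0916-0.0468i)  (-0.2961-0.4526i)·(-0.2983+0.0000i)  (-0.4557+0.1857i)·(+0.0916-0.0468i)  (+0.0401+0.2038i)·(+0.2225-0.3071i)
Y_2^-1(R⁻¹ n̂) = +0.119483-0.039155i

Re=0.1195 Im=-0.0392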